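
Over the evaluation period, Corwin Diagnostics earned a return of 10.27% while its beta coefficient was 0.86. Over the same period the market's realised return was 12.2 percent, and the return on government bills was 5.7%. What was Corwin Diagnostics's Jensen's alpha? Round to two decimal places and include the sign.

-1.02%

Market excess return = 12.2% − 5.7% = 6.50%
CAPM benchmark = R_f + β(R_m − R_f) = 5.7% + 0.86 × 6.5% = 11.2900%
α = actual − benchmark = 10.27% − 11.2900% = -1.02%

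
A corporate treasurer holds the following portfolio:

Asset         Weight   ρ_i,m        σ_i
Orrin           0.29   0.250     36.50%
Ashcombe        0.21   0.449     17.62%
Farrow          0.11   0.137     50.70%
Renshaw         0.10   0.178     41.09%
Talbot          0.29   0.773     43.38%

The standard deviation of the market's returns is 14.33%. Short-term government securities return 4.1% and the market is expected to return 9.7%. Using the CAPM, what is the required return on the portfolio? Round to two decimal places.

β_Orrin = 0.250 × 36.50% / 14.33% = 0.6368
β_Ashcombe = 0.449 × 17.62% / 14.33% = 0.5521
β_Farrow = 0.137 × 50.70% / 14.33% = 0.4847
β_Renshaw = 0.178 × 41.09% / 14.33% = 0.5104
β_Talbot = 0.773 × 43.38% / 14.33% = 2.3400
β_P = Σ w_i β_i = 0.29×0.6368 + 0.21×0.5521 + 0.11×0.4847 + 0.10×0.5104 + 0.29×2.3400 = 1.0836
MRP = 9.7% − 4.1% = 5.60%
E(R_P) = R_f + β_P × MRP = 4.1% + 1.0836 × 5.6% = 10.17%

10.17%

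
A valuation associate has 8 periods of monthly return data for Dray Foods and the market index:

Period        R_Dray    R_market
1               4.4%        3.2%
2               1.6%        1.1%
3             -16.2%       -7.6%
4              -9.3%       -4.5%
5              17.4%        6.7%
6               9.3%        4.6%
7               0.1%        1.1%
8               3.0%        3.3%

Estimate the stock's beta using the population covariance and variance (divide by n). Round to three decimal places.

2.128

Mean R_i = (4.4 + 1.6 − 16.2 − 9.3 + 17.4 + 9.3 + 0.1 + 3.0) / 8 = 1.2875%
Mean R_m = (3.2 + 1.1 − 7.6 − 4.5 + 6.7 + 4.6 + 1.1 + 3.3) / 8 = 0.9875%
Σ(R_i − R̄_i)(R_m − R̄_m) = 340.0088  ⇒  Cov = 340.0088 / 8 = 42.5011
Σ(R_m − R̄_m)² = 159.8088  ⇒  Var(R_m) = 159.8088 / 8 = 19.9761
β = Cov / Var(R_m) = 42.5011 / 19.9761 = 2.1276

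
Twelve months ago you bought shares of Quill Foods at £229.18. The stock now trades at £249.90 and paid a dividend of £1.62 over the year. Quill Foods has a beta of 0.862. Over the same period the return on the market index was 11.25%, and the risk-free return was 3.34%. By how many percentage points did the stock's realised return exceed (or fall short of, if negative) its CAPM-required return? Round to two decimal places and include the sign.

Realised HPR = (P1 + D1 − P0) / P0 = (249.90 + 1.62 − 229.18) / 229.18 = 22.34 / 229.18 = 9.7478%
MRP = 11.25% − 3.34% = 7.91%
CAPM required = R_f + β·MRP = 3.34% + 0.862 × 7.91% = 10.15842%
α = realised − required = 9.7478% − 10.15842% = -0.41%

-0.41%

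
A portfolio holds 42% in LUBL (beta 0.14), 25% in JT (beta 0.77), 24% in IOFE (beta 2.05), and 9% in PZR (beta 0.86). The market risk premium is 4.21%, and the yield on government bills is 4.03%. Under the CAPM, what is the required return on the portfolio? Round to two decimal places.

7.49%

β_P = Σ w_i β_i = 0.42×0.14 + 0.25×0.77 + 0.24×2.05 + 0.09×0.86 = 0.8207
E(R_P) = R_f + β_P × MRP = 4.03% + 0.8207 × 4.21% = 7.49%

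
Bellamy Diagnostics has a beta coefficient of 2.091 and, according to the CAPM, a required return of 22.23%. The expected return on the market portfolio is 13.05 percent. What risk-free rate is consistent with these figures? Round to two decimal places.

4.64%

E(R) = R_f + β(E(R_m) − R_f) = R_f(1 − β) + β·E(R_m)
22.23% = R_f × (1 − 2.091) + 2.091 × 13.05%
22.23% = R_f × -1.091 + 27.28755%
R_f = (22.23% − 27.28755%) / -1.091 = 4.64%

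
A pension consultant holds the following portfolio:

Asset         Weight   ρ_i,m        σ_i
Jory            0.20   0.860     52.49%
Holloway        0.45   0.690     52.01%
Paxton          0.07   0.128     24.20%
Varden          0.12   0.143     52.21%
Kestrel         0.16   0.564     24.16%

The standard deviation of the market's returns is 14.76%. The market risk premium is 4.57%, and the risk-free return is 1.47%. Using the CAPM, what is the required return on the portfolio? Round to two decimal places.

10.29%

β_Jory = 0.860 × 52.49% / 14.76% = 3.0584
β_Holloway = 0.690 × 52.01% / 14.76% = 2.4314
β_Paxton = 0.128 × 24.20% / 14.76% = 0.2099
β_Varden = 0.143 × 52.21% / 14.76% = 0.5058
β_Kestrel = 0.564 × 24.16% / 14.76% = 0.9232
β_P = Σ w_i β_i = 0.20×3.0584 + 0.45×2.4314 + 0.07×0.2099 + 0.12×0.5058 + 0.16×0.9232 = 1.9289
E(R_P) = R_f + β_P × MRP = 1.47% + 1.9289 × 4.57% = 10.29%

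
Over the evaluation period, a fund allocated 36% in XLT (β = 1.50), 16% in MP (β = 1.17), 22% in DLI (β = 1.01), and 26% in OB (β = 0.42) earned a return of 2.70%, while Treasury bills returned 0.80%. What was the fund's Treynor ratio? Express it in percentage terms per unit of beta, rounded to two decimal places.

β_P = 0.36×1.50 + 0.16×1.17 + 0.22×1.01 + 0.26×0.42 = 1.0586
Treynor = (R_P − R_f) / β_P = (2.70% − 0.80%) / 1.0586 = 1.90% / 1.0586 = 1.79%

1.79%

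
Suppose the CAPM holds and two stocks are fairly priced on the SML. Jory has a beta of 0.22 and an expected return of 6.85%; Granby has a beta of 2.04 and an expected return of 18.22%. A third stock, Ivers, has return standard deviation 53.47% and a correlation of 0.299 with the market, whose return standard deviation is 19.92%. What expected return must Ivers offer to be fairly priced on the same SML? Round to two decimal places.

10.49%

MRP = (18.22% − 6.85%) / (2.04 − 0.22) = 6.2473%
R_f = 6.85% − 0.22 × 6.2473% = 5.4756%
β_Ivers = ρ·σ_i/σ_m = 0.299 × 53.47 / 19.92 = 0.8026
E(R_Ivers) = R_f + β × MRP = 5.4756% + 0.8026 × 6.2473% = 10.49%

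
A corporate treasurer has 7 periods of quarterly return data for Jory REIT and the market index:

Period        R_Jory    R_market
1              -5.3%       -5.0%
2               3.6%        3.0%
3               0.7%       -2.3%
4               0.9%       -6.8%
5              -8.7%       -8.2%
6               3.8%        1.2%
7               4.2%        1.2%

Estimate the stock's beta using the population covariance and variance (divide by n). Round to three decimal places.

Mean R_i = (-5.3 + 3.6 + 0.7 + 0.9 − 8.7 + 3.8 + 4.2) / 7 = -0.1143%
Mean R_m = (-5.0 + 3.0 − 2.3 − 6.8 − 8.2 + 1.2 + 1.2) / 7 = -2.4143%
Σ(R_i − R̄_i)(R_m − R̄_m) = 108.5786  ⇒  Cov = 108.5786 / 7 = 15.5112
Σ(R_m − R̄_m)² = 114.8486  ⇒  Var(R_m) = 114.8486 / 7 = 16.4069
β = Cov / Var(R_m) = 15.5112 / 16.4069 = 0.9454

0.945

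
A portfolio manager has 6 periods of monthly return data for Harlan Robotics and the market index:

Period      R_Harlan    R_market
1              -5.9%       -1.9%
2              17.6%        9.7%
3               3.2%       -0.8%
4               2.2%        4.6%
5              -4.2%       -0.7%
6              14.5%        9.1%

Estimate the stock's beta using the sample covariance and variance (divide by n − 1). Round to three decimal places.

Mean R_i = (-5.9 + 17.6 + 3.2 + 2.2 − 4.2 + 14.5) / 6 = 4.5667%
Mean R_m = (-1.9 + 9.7 − 0.8 + 4.6 − 0.7 + 9.1) / 6 = 3.3333%
Σ(R_i − R̄_i)(R_m − R̄_m) = 233.0467  ⇒  Cov = 233.0467 / 5 = 46.6093
Σ(R_m − R̄_m)² = 136.1333  ⇒  Var(R_m) = 136.1333 / 5 = 27.2267
β = Cov / Var(R_m) = 46.6093 / 27.2267 = 1.7119

1.712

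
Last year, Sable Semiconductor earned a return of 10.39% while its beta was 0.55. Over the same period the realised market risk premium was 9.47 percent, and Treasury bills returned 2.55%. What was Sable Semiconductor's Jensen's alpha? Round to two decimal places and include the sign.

CAPM benchmark = R_f + β(R_m − R_f) = 2.55% + 0.55 × 9.47% = 7.7585%
α = actual − benchmark = 10.39% − 7.7585% = +2.63%

+2.63%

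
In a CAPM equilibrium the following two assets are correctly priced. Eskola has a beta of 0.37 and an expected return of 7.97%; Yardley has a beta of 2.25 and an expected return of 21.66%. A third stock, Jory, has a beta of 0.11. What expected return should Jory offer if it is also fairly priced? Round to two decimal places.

MRP (SML slope) = (21.66% − 7.97%) / (2.25 − 0.37) = 13.69% / 1.88 = 7.2819%
R_f (intercept) = 7.97% − 0.37 × 7.2819% = 5.2757%
E(R_Jory) = R_f + β × MRP = 5.2757% + 0.11 × 7.2819% = 6.08%

6.08%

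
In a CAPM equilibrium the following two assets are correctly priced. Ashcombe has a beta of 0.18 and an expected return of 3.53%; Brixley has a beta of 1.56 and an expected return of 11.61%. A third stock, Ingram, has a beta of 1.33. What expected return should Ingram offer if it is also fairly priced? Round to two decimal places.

MRP (SML slope) = (11.61% − 3.53%) / (1.56 − 0.18) = 8.08% / 1.38 = 5.8551%
R_f (intercept) = 3.53% − 0.18 × 5.8551% = 2.4761%
E(R_Ingram) = R_f + β × MRP = 2.4761% + 1.33 × 5.8551% = 10.26%

10.26%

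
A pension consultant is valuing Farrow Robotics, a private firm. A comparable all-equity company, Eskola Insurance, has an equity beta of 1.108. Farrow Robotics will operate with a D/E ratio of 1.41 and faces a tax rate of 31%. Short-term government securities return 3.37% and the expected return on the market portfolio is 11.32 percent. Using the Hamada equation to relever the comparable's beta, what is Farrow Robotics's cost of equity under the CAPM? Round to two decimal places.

20.75%

β_L = β_U × [1 + (1 − t)(D/E)] = 1.108 × [1 + (1 − 0.31) × 1.41]
    = 1.108 × [1 + 0.69 × 1.41] = 1.108 × 1.9729 = 2.1860
MRP = 11.32% − 3.37% = 7.95%
E(R) = R_f + β_L × MRP = 3.37% + 2.1860 × 7.95% = 20.75%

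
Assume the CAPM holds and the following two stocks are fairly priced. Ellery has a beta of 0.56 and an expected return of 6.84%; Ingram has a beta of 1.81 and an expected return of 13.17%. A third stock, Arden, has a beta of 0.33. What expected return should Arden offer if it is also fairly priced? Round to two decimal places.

MRP (SML slope) = (13.17% − 6.84%) / (1.81 − 0.56) = 6.33% / 1.25 = 5.0640%
R_f (intercept) = 6.84% − 0.56 × 5.0640% = 4.0042%
E(R_Arden) = R_f + β × MRP = 4.0042% + 0.33 × 5.0640% = 5.68%

5.68%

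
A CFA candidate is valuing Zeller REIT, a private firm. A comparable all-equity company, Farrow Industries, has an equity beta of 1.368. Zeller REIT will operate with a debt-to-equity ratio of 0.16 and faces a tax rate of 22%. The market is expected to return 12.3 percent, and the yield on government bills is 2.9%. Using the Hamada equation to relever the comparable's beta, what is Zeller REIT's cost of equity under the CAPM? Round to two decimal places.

17.36%

β_L = β_U × [1 + (1 − t)(D/E)] = 1.368 × [1 + (1 − 0.22) × 0.16]
    = 1.368 × [1 + 0.78 × 0.16] = 1.368 × 1.1248 = 1.5387
MRP = 12.3% − 2.9% = 9.40%
E(R) = R_f + β_L × MRP = 2.9% + 1.5387 × 9.4% = 17.36%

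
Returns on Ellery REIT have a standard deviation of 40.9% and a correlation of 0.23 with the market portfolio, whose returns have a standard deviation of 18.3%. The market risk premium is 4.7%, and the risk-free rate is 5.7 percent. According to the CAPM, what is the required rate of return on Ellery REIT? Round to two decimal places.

β = ρ × σ_i / σ_m = 0.23 × 40.9% / 18.3% = 0.5140
E(R) = 5.7% + 0.5140 × 4.7% = 8.12%

8.12%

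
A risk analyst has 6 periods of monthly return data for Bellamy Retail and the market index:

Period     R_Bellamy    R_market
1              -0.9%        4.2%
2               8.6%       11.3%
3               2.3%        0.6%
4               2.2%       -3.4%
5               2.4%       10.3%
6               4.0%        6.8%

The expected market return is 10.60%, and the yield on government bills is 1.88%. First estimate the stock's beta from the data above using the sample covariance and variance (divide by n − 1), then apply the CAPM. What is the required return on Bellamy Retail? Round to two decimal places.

Mean R_i = (-0.9 + 8.6 + 2.3 + 2.2 + 2.4 + 4.0) / 6 = 3.1000%
Mean R_m = (4.2 + 11.3 + 0.6 − 3.4 + 10.3 + 6.8) / 6 = 4.9667%
Σ(R_i − R̄_i)(R_m − R̄_m) = 46.8400  ⇒  Cov = 46.8400 / 5 = 9.3680
Σ(R_m − R̄_m)² = 161.5733  ⇒  Var(R_m) = 161.5733 / 5 = 32.3147
β = Cov / Var(R_m) = 9.3680 / 32.3147 = 0.2899
MRP = 10.60% − 1.88% = 8.72%
E(R) = R_f + β × MRP = 1.88% + 0.2899 × 8.72% = 4.41%

4.41%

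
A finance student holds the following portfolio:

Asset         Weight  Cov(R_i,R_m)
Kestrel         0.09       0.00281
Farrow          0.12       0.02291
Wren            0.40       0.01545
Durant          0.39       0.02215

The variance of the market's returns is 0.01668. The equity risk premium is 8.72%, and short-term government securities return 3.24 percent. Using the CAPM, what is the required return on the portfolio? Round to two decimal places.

12.56%

β_Kestrel = 0.00281 / 0.01668 = 0.1685
β_Farrow = 0.02291 / 0.01668 = 1.3735
β_Wren = 0.01545 / 0.01668 = 0.9263
β_Durant = 0.02215 / 0.01668 = 1.3279
β_P = Σ w_i β_i = 0.09×0.1685 + 0.12×1.3735 + 0.40×0.9263 + 0.39×1.3279 = 1.0684
E(R_P) = R_f + β_P × MRP = 3.24% + 1.0684 × 8.72% = 12.56%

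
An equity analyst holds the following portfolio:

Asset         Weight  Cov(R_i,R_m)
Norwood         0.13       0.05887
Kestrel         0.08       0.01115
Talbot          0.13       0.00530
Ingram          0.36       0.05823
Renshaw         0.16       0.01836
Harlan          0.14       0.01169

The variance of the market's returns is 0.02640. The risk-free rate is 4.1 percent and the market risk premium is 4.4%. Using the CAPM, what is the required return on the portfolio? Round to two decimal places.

9.90%

β_Norwood = 0.05887 / 0.02640 = 2.2299
β_Kestrel = 0.01115 / 0.02640 = 0.4223
β_Talbot = 0.00530 / 0.02640 = 0.2008
β_Ingram = 0.05823 / 0.02640 = 2.2057
β_Renshaw = 0.01836 / 0.02640 = 0.6955
β_Harlan = 0.01169 / 0.02640 = 0.4428
β_P = Σ w_i β_i = 0.13×2.2299 + 0.08×0.4223 + 0.13×0.2008 + 0.36×2.2057 + 0.16×0.6955 + 0.14×0.4428 = 1.3171
E(R_P) = R_f + β_P × MRP = 4.1% + 1.3171 × 4.4% = 9.90%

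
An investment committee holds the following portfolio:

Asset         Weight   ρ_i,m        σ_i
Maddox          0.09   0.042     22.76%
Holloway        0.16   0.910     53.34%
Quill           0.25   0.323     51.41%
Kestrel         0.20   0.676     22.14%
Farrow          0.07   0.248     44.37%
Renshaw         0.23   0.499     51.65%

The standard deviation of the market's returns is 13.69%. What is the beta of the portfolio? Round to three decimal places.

1.585

β_Maddox = 0.042 × 22.76% / 13.69% = 0.0698
β_Holloway = 0.910 × 53.34% / 13.69% = 3.5456
β_Quill = 0.323 × 51.41% / 13.69% = 1.2130
β_Kestrel = 0.676 × 22.14% / 13.69% = 1.0933
β_Farrow = 0.248 × 44.37% / 13.69% = 0.8038
β_Renshaw = 0.499 × 51.65% / 13.69% = 1.8826
β_P = Σ w_i β_i = 0.09×0.0698 + 0.16×3.5456 + 0.25×1.2130 + 0.20×1.0933 + 0.07×0.8038 + 0.23×1.8826 = 1.5848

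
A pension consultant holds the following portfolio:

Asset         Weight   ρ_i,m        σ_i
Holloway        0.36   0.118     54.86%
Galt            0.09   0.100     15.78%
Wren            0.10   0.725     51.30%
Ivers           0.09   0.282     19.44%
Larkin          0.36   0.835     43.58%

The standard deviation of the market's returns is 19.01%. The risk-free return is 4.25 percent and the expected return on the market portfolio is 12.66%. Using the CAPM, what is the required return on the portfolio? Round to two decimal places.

13.00%

β_Holloway = 0.118 × 54.86% / 19.01% = 0.3405
β_Galt = 0.100 × 15.78% / 19.01% = 0.0830
β_Wren = 0.725 × 51.30% / 19.01% = 1.9565
β_Ivers = 0.282 × 19.44% / 19.01% = 0.2884
β_Larkin = 0.835 × 43.58% / 19.01% = 1.9142
β_P = Σ w_i β_i = 0.36×0.3405 + 0.09×0.0830 + 0.10×1.9565 + 0.09×0.2884 + 0.36×1.9142 = 1.0408
MRP = 12.66% − 4.25% = 8.41%
E(R_P) = R_f + β_P × MRP = 4.25% + 1.0408 × 8.41% = 13.00%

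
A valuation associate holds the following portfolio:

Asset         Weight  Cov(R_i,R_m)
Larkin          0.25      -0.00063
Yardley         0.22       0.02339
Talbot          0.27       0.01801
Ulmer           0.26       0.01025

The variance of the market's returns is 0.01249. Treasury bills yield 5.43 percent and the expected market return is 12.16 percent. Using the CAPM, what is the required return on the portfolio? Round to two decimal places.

12.17%

β_Larkin = -0.00063 / 0.01249 = -0.0504
β_Yardley = 0.02339 / 0.01249 = 1.8727
β_Talbot = 0.01801 / 0.01249 = 1.4420
β_Ulmer = 0.01025 / 0.01249 = 0.8207
β_P = Σ w_i β_i = 0.25×-0.0504 + 0.22×1.8727 + 0.27×1.4420 + 0.26×0.8207 = 1.0021
MRP = 12.16% − 5.43% = 6.73%
E(R_P) = R_f + β_P × MRP = 5.43% + 1.0021 × 6.73% = 12.17%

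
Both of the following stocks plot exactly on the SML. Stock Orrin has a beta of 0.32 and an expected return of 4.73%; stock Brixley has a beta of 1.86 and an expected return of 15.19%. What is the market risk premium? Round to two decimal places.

Both satisfy E(R) = R_f + β·MRP, so the slope of the SML is
MRP = (15.19% − 4.73%) / (1.86 − 0.32) = 10.46% / 1.54 = 6.7922%

6.79%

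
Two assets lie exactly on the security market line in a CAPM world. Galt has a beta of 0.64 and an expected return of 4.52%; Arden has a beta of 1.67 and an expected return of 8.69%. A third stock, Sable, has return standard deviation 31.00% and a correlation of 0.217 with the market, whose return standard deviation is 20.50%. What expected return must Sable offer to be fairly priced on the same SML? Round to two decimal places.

3.26%

MRP = (8.69% − 4.52%) / (1.67 − 0.64) = 4.0485%
R_f = 4.52% − 0.64 × 4.0485% = 1.9290%
β_Sable = ρ·σ_i/σ_m = 0.217 × 31.00 / 20.50 = 0.3281
E(R_Sable) = R_f + β × MRP = 1.9290% + 0.3281 × 4.0485% = 3.26%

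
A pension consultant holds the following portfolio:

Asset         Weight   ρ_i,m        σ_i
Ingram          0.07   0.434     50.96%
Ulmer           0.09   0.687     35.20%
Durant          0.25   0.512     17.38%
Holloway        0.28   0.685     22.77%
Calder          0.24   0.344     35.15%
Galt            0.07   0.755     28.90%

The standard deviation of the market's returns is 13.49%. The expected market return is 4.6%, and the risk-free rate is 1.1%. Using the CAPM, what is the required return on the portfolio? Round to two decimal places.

4.93%

β_Ingram = 0.434 × 50.96% / 13.49% = 1.6395
β_Ulmer = 0.687 × 35.20% / 13.49% = 1.7926
β_Durant = 0.512 × 17.38% / 13.49% = 0.6596
β_Holloway = 0.685 × 22.77% / 13.49% = 1.1562
β_Calder = 0.344 × 35.15% / 13.49% = 0.8963
β_Galt = 0.755 × 28.90% / 13.49% = 1.6175
β_P = Σ w_i β_i = 0.07×1.6395 + 0.09×1.7926 + 0.25×0.6596 + 0.28×1.1562 + 0.24×0.8963 + 0.07×1.6175 = 1.0931
MRP = 4.6% − 1.1% = 3.50%
E(R_P) = R_f + β_P × MRP = 1.1% + 1.0931 × 3.5% = 4.93%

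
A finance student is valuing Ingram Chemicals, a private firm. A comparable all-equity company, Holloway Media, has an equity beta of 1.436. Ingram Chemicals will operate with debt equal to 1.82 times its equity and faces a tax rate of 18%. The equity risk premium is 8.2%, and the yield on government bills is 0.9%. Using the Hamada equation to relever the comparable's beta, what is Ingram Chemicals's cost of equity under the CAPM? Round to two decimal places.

30.25%

β_L = β_U × [1 + (1 − t)(D/E)] = 1.436 × [1 + (1 − 0.18) × 1.82]
    = 1.436 × [1 + 0.82 × 1.82] = 1.436 × 2.4924 = 3.5791
E(R) = R_f + β_L × MRP = 0.9% + 3.5791 × 8.2% = 30.25%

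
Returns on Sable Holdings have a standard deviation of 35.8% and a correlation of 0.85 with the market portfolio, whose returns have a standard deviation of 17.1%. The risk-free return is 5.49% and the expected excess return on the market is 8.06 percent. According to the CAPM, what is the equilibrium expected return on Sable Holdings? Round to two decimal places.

19.83%

β = ρ × σ_i / σ_m = 0.85 × 35.8% / 17.1% = 1.7795
E(R) = 5.49% + 1.7795 × 8.06% = 19.83%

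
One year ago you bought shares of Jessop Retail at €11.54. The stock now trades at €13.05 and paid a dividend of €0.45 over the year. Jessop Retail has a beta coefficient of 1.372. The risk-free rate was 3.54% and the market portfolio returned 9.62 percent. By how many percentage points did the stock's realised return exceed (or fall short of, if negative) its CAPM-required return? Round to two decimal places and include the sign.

Realised HPR = (P1 + D1 − P0) / P0 = (13.05 + 0.45 − 11.54) / 11.54 = 1.96 / 11.54 = 16.9844%
MRP = 9.62% − 3.54% = 6.08%
CAPM required = R_f + β·MRP = 3.54% + 1.372 × 6.08% = 11.88176%
α = realised − required = 16.9844% − 11.88176% = +5.10%

+5.10%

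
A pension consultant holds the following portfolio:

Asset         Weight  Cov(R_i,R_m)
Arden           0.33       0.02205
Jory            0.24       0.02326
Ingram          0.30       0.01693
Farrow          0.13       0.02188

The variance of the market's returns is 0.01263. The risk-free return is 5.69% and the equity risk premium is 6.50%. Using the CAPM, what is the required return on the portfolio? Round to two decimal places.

β_Arden = 0.02205 / 0.01263 = 1.7458
β_Jory = 0.02326 / 0.01263 = 1.8416
β_Ingram = 0.01693 / 0.01263 = 1.3405
β_Farrow = 0.02188 / 0.01263 = 1.7324
β_P = Σ w_i β_i = 0.33×1.7458 + 0.24×1.8416 + 0.30×1.3405 + 0.13×1.7324 = 1.6455
E(R_P) = R_f + β_P × MRP = 5.69% + 1.6455 × 6.50% = 16.39%

16.39%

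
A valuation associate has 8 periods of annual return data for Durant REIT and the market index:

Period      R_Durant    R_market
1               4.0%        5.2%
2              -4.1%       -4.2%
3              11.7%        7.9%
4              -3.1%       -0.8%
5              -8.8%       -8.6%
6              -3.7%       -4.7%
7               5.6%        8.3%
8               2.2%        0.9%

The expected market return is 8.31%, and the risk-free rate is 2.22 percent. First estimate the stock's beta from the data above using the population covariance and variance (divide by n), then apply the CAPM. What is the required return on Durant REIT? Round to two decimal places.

Mean R_i = (4.0 − 4.1 + 11.7 − 3.1 − 8.8 − 3.7 + 5.6 + 2.2) / 8 = 0.4750%
Mean R_m = (5.2 − 4.2 + 7.9 − 0.8 − 8.6 − 4.7 + 8.3 + 0.9) / 8 = 0.5000%
Σ(R_i − R̄_i)(R_m − R̄_m) = 272.5600  ⇒  Cov = 272.5600 / 8 = 34.0700
Σ(R_m − R̄_m)² = 271.4800  ⇒  Var(R_m) = 271.4800 / 8 = 33.9350
β = Cov / Var(R_m) = 34.0700 / 33.9350 = 1.0040
MRP = 8.31% − 2.22% = 6.09%
E(R) = R_f + β × MRP = 2.22% + 1.0040 × 6.09% = 8.33%

8.33%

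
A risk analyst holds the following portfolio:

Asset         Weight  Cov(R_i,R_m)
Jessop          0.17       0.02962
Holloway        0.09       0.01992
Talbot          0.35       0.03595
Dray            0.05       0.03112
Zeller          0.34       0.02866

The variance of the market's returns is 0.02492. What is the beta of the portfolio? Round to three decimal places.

β_Jessop = 0.02962 / 0.02492 = 1.1886
β_Holloway = 0.01992 / 0.02492 = 0.7994
β_Talbot = 0.03595 / 0.02492 = 1.4426
β_Dray = 0.03112 / 0.02492 = 1.2488
β_Zeller = 0.02866 / 0.02492 = 1.1501
β_P = Σ w_i β_i = 0.17×1.1886 + 0.09×0.7994 + 0.35×1.4426 + 0.05×1.2488 + 0.34×1.1501 = 1.2324

1.232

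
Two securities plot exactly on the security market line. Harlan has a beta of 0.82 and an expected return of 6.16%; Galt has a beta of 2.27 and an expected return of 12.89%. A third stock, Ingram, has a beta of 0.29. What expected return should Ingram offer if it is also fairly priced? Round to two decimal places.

MRP (SML slope) = (12.89% − 6.16%) / (2.27 − 0.82) = 6.73% / 1.45 = 4.6414%
R_f (intercept) = 6.16% − 0.82 × 4.6414% = 2.3541%
E(R_Ingram) = R_f + β × MRP = 2.3541% + 0.29 × 4.6414% = 3.70%

3.70%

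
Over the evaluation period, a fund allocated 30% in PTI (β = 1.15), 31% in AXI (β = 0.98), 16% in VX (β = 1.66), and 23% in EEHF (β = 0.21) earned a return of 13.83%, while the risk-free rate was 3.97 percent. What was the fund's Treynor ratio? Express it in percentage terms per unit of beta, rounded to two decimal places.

10.24%

β_P = 0.30×1.15 + 0.31×0.98 + 0.16×1.66 + 0.23×0.21 = 0.9627
Treynor = (R_P − R_f) / β_P = (13.83% − 3.97%) / 0.9627 = 9.86% / 0.9627 = 10.24%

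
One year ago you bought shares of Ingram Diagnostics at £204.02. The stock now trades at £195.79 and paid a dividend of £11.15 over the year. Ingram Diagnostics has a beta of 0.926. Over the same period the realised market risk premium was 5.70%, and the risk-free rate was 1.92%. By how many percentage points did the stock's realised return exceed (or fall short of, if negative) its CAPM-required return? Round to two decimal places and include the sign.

Realised HPR = (P1 + D1 − P0) / P0 = (195.79 + 11.15 − 204.02) / 204.02 = 2.92 / 204.02 = 1.4312%
CAPM required = R_f + β·MRP = 1.92% + 0.926 × 5.70% = 7.19820%
α = realised − required = 1.4312% − 7.19820% = -5.77%

-5.77%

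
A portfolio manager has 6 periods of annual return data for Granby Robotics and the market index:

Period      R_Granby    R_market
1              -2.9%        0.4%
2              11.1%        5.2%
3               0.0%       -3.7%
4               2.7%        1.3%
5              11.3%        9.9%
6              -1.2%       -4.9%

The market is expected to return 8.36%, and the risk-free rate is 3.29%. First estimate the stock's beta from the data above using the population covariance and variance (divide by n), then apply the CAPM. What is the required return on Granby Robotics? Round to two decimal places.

8.22%

Mean R_i = (-2.9 + 11.1 + 0.0 + 2.7 + 11.3 − 1.2) / 6 = 3.5000%
Mean R_m = (0.4 + 5.2 − 3.7 + 1.3 + 9.9 − 4.9) / 6 = 1.3667%
Σ(R_i − R̄_i)(R_m − R̄_m) = 149.1200  ⇒  Cov = 149.1200 / 6 = 24.8533
Σ(R_m − R̄_m)² = 153.3933  ⇒  Var(R_m) = 153.3933 / 6 = 25.5656
β = Cov / Var(R_m) = 24.8533 / 25.5656 = 0.9721
MRP = 8.36% − 3.29% = 5.07%
E(R) = R_f + β × MRP = 3.29% + 0.9721 × 5.07% = 8.22%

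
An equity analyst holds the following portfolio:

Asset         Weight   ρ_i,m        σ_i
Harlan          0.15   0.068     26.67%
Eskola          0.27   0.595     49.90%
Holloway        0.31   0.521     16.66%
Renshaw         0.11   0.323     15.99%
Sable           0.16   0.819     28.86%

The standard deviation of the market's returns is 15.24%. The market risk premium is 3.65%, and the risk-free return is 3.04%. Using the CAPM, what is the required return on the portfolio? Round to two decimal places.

β_Harlan = 0.068 × 26.67% / 15.24% = 0.1190
β_Eskola = 0.595 × 49.90% / 15.24% = 1.9482
β_Holloway = 0.521 × 16.66% / 15.24% = 0.5695
β_Renshaw = 0.323 × 15.99% / 15.24% = 0.3389
β_Sable = 0.819 × 28.86% / 15.24% = 1.5509
β_P = Σ w_i β_i = 0.15×0.1190 + 0.27×1.9482 + 0.31×0.5695 + 0.11×0.3389 + 0.16×1.5509 = 1.0058
E(R_P) = R_f + β_P × MRP = 3.04% + 1.0058 × 3.65% = 6.71%

6.71%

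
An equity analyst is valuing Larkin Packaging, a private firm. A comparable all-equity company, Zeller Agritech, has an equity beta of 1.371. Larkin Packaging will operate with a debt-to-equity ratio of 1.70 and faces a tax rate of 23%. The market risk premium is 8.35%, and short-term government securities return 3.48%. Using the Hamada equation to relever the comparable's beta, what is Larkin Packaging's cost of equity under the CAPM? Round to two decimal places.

29.91%

β_L = β_U × [1 + (1 − t)(D/E)] = 1.371 × [1 + (1 − 0.23) × 1.70]
    = 1.371 × [1 + 0.77 × 1.70] = 1.371 × 2.3090 = 3.1656
E(R) = R_f + β_L × MRP = 3.48% + 3.1656 × 8.35% = 29.91%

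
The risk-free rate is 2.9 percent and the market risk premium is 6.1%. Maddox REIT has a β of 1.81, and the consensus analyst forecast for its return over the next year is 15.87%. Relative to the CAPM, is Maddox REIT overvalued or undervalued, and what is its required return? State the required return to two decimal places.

Required return = R_f + β·MRP = 2.9% + 1.81 × 6.1% = 13.94%
Forecast 15.87% > required 13.94% → the stock plots above the SML → undervalued.

Undervalued; required return 13.94%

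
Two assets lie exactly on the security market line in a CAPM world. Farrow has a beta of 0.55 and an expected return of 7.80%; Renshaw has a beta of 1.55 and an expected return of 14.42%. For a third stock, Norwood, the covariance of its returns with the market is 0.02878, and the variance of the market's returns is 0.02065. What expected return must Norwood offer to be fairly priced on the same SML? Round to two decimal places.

13.39%

MRP = (14.42% − 7.80%) / (1.55 − 0.55) = 6.6200%
R_f = 7.80% − 0.55 × 6.6200% = 4.1590%
β_Norwood = Cov / Var(R_m) = 0.02878 / 0.02065 = 1.3937
E(R_Norwood) = R_f + β × MRP = 4.1590% + 1.3937 × 6.6200% = 13.39%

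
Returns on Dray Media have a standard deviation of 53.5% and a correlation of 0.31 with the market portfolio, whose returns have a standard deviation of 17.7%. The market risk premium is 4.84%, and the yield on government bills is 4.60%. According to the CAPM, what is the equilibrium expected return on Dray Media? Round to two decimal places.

β = ρ × σ_i / σ_m = 0.31 × 53.5% / 17.7% = 0.9370
E(R) = 4.60% + 0.9370 × 4.84% = 9.14%

9.14%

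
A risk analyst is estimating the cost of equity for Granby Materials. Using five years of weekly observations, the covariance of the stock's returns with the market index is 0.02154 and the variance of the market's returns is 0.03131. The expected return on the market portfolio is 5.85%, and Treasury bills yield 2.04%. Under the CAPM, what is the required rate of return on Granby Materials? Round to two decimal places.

4.66%

β = Cov(R_i, R_m) / Var(R_m) = 0.02154 / 0.03131 = 0.6880
MRP = 5.85% − 2.04% = 3.81%
E(R) = R_f + β × MRP = 2.04% + 0.6880 × 3.81% = 4.66%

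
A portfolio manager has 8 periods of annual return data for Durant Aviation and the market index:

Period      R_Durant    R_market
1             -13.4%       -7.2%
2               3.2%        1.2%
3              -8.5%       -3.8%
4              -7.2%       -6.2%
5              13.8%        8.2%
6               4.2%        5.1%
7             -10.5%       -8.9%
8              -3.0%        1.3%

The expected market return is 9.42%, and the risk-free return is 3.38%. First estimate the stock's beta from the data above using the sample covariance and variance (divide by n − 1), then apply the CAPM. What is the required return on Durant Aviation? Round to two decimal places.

11.84%

Mean R_i = (-13.4 + 3.2 − 8.5 − 7.2 + 13.8 + 4.2 − 10.5 − 3.0) / 8 = -2.6750%
Mean R_m = (-7.2 + 1.2 − 3.8 − 6.2 + 8.2 + 5.1 − 8.9 + 1.3) / 8 = -1.2875%
Σ(R_i − R̄_i)(R_m − R̄_m) = 373.8375  ⇒  Cov = 373.8375 / 7 = 53.4054
Σ(R_m − R̄_m)² = 267.0488  ⇒  Var(R_m) = 267.0488 / 7 = 38.1498
β = Cov / Var(R_m) = 53.4054 / 38.1498 = 1.3999
MRP = 9.42% − 3.38% = 6.04%
E(R) = R_f + β × MRP = 3.38% + 1.3999 × 6.04% = 11.84%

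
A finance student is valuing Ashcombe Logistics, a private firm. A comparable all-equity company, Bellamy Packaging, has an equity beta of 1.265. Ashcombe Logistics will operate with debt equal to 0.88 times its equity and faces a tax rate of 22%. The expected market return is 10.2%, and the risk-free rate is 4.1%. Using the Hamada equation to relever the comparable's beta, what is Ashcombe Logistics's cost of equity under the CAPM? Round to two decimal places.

β_L = β_U × [1 + (1 − t)(D/E)] = 1.265 × [1 + (1 − 0.22) × 0.88]
    = 1.265 × [1 + 0.78 × 0.88] = 1.265 × 1.6864 = 2.1333
MRP = 10.2% − 4.1% = 6.10%
E(R) = R_f + β_L × MRP = 4.1% + 2.1333 × 6.1% = 17.11%

17.11%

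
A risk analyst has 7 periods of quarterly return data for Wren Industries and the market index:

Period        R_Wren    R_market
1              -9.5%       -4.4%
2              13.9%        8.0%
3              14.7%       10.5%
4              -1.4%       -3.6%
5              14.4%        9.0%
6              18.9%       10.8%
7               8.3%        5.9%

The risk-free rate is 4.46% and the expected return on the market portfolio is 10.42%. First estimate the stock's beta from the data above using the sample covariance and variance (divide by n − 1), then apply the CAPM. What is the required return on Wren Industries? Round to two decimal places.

13.65%

Mean R_i = (-9.5 + 13.9 + 14.7 − 1.4 + 14.4 + 18.9 + 8.3) / 7 = 8.4714%
Mean R_m = (-4.4 + 8.0 + 10.5 − 3.6 + 9.0 + 10.8 + 5.9) / 7 = 5.1714%
Σ(R_i − R̄_i)(R_m − R̄_m) = 388.4143  ⇒  Cov = 388.4143 / 6 = 64.7357
Σ(R_m − R̄_m)² = 251.8143  ⇒  Var(R_m) = 251.8143 / 6 = 41.9691
β = Cov / Var(R_m) = 64.7357 / 41.9691 = 1.5425
MRP = 10.42% − 4.46% = 5.96%
E(R) = R_f + β × MRP = 4.46% + 1.5425 × 5.96% = 13.65%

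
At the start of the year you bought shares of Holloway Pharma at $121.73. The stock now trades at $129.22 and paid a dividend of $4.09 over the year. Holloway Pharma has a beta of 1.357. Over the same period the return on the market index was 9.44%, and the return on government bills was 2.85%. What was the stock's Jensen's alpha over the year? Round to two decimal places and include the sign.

-2.28%

Realised HPR = (P1 + D1 − P0) / P0 = (129.22 + 4.09 − 121.73) / 121.73 = 11.58 / 121.73 = 9.5129%
MRP = 9.44% − 2.85% = 6.59%
CAPM required = R_f + β·MRP = 2.85% + 1.357 × 6.59% = 11.79263%
α = realised − required = 9.5129% − 11.79263% = -2.28%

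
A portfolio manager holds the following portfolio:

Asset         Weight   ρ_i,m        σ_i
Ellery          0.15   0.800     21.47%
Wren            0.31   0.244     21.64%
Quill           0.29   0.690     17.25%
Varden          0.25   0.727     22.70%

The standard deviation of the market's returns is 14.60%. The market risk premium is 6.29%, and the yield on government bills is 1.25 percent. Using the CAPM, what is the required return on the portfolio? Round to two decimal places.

6.33%

β_Ellery = 0.800 × 21.47% / 14.60% = 1.1764
β_Wren = 0.244 × 21.64% / 14.60% = 0.3617
β_Quill = 0.690 × 17.25% / 14.60% = 0.8152
β_Varden = 0.727 × 22.70% / 14.60% = 1.1303
β_P = Σ w_i β_i = 0.15×1.1764 + 0.31×0.3617 + 0.29×0.8152 + 0.25×1.1303 = 0.8076
E(R_P) = R_f + β_P × MRP = 1.25% + 0.8076 × 6.29% = 6.33%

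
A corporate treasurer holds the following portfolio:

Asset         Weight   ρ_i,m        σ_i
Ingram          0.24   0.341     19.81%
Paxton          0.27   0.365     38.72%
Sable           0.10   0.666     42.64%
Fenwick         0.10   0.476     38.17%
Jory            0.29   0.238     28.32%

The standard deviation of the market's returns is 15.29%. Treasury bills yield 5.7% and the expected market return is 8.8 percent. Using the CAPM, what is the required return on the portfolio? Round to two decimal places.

8.14%

β_Ingram = 0.341 × 19.81% / 15.29% = 0.4418
β_Paxton = 0.365 × 38.72% / 15.29% = 0.9243
β_Sable = 0.666 × 42.64% / 15.29% = 1.8573
β_Fenwick = 0.476 × 38.17% / 15.29% = 1.1883
β_Jory = 0.238 × 28.32% / 15.29% = 0.4408
β_P = Σ w_i β_i = 0.24×0.4418 + 0.27×0.9243 + 0.10×1.8573 + 0.10×1.1883 + 0.29×0.4408 = 0.7880
MRP = 8.8% − 5.7% = 3.10%
E(R_P) = R_f + β_P × MRP = 5.7% + 0.7880 × 3.1% = 8.14%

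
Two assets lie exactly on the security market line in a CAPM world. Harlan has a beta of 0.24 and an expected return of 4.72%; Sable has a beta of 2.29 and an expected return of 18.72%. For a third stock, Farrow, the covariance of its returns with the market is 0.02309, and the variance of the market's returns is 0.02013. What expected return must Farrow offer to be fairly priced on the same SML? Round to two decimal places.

MRP = (18.72% − 4.72%) / (2.29 − 0.24) = 6.8293%
R_f = 4.72% − 0.24 × 6.8293% = 3.0810%
β_Farrow = Cov / Var(R_m) = 0.02309 / 0.02013 = 1.1470
E(R_Farrow) = R_f + β × MRP = 3.0810% + 1.1470 × 6.8293% = 10.91%

10.91%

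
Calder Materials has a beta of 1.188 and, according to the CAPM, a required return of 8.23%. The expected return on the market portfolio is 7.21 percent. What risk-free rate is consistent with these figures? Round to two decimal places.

1.78%

E(R) = R_f + β(E(R_m) − R_f) = R_f(1 − β) + β·E(R_m)
8.23% = R_f × (1 − 1.188) + 1.188 × 7.21%
8.23% = R_f × -0.188 + 8.56548%
R_f = (8.23% − 8.56548%) / -0.188 = 1.78%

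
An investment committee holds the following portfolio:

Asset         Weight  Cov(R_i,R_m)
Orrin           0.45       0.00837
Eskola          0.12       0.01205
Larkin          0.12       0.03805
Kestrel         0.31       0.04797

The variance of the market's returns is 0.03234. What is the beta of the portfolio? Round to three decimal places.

β_Orrin = 0.00837 / 0.03234 = 0.2588
β_Eskola = 0.01205 / 0.03234 = 0.3726
β_Larkin = 0.03805 / 0.03234 = 1.1766
β_Kestrel = 0.04797 / 0.03234 = 1.4833
β_P = Σ w_i β_i = 0.45×0.2588 + 0.12×0.3726 + 0.12×1.1766 + 0.31×1.4833 = 0.7622

0.762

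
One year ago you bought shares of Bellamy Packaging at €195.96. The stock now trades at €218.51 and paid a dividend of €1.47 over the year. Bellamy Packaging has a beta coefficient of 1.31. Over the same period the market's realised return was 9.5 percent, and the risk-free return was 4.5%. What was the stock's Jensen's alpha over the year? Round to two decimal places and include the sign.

+1.21%

Realised HPR = (P1 + D1 − P0) / P0 = (218.51 + 1.47 − 195.96) / 195.96 = 24.02 / 195.96 = 12.2576%
MRP = 9.5% − 4.5% = 5.00%
CAPM required = R_f + β·MRP = 4.5% + 1.31 × 5.0% = 11.0500%
α = realised − required = 12.2576% − 11.0500% = +1.21%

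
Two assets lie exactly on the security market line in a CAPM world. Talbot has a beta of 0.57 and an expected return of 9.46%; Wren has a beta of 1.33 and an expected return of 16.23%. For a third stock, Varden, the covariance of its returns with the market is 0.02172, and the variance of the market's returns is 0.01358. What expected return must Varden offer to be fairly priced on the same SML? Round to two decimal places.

18.63%

MRP = (16.23% − 9.46%) / (1.33 − 0.57) = 8.9079%
R_f = 9.46% − 0.57 × 8.9079% = 4.3825%
β_Varden = Cov / Var(R_m) = 0.02172 / 0.01358 = 1.5994
E(R_Varden) = R_f + β × MRP = 4.3825% + 1.5994 × 8.9079% = 18.63%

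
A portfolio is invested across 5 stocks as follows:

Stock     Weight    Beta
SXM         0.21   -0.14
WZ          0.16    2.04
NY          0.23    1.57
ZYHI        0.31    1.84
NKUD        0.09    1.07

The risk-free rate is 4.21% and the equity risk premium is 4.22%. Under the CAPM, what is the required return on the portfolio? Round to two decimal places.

β_P = Σ w_i β_i = 0.21×-0.14 + 0.16×2.04 + 0.23×1.57 + 0.31×1.84 + 0.09×1.07 = 1.3248
E(R_P) = R_f + β_P × MRP = 4.21% + 1.3248 × 4.22% = 9.80%

9.80%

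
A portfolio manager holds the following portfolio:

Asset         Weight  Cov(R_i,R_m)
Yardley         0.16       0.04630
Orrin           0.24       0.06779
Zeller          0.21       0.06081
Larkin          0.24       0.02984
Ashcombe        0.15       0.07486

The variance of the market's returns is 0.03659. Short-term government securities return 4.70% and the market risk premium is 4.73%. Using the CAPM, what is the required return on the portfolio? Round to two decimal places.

11.79%

β_Yardley = 0.04630 / 0.03659 = 1.2654
β_Orrin = 0.06779 / 0.03659 = 1.8527
β_Zeller = 0.06081 / 0.03659 = 1.6619
β_Larkin = 0.02984 / 0.03659 = 0.8155
β_Ashcombe = 0.07486 / 0.03659 = 2.0459
β_P = Σ w_i β_i = 0.16×1.2654 + 0.24×1.8527 + 0.21×1.6619 + 0.24×0.8155 + 0.15×2.0459 = 1.4987
E(R_P) = R_f + β_P × MRP = 4.70% + 1.4987 × 4.73% = 11.79%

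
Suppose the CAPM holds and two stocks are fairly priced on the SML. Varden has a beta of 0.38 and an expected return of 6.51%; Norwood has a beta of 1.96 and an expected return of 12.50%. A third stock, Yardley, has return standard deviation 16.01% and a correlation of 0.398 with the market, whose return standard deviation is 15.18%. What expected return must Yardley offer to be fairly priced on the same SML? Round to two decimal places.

6.66%

MRP = (12.50% − 6.51%) / (1.96 − 0.38) = 3.7911%
R_f = 6.51% − 0.38 × 3.7911% = 5.0694%
β_Yardley = ρ·σ_i/σ_m = 0.398 × 16.01 / 15.18 = 0.4198
E(R_Yardley) = R_f + β × MRP = 5.0694% + 0.4198 × 3.7911% = 6.66%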